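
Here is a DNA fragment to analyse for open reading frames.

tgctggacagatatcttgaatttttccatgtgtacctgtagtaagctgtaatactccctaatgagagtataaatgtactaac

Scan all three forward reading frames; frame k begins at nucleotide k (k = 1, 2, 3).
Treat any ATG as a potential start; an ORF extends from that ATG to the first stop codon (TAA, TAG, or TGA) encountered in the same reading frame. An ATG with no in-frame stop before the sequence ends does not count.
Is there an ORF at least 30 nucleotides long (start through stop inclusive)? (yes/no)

Frame 1: TGC TGG ACA GAT ATC TTG AAT TTT TCC ATG TGT ACC TGT AGT AAG CTG TAA TAC TCC CTA ATG AGA GTA TAA ATG TAC TAA — ATG at 28, stop TAA at 49 → 24 nt; ATG at 61, stop TAA at 70 → 12 nt; ATG at 73, stop TAA at 79 → 9 nt.
Frame 2: GCT GGA CAG ATA TCT TGA ATT TTT CCA TGT GTA CCT GTA GTA AGC TGT AAT ACT CCC TAA TGA GAG TAT AAA TGT ACT AAC — no ATG→stop ORF.
Frame 3: CTG GAC AGA TAT CTT GAA TTT TTC CAT GTG TAC CTG TAG TAA GCT GTA ATA CTC CCT AAT GAG AGT ATA AAT GTA CTA — no ATG→stop ORF.
Largest ORF found is 24 nucleotides < 30, so no.

no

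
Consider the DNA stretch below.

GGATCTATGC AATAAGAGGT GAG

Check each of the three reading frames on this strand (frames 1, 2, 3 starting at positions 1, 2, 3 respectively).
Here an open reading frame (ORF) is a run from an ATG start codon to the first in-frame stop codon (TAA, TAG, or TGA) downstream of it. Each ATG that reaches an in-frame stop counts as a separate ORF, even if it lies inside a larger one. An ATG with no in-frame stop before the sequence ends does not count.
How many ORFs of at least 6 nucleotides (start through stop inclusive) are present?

Frame 1: GGA TCT ATG CAA TAA GAG GTG — ATG at 7, stop TAA at 13 → 9 nt.
Frame 2: GAT CTA TGC AAT AAG AGG TGA — no ATG→stop ORF.
Frame 3: ATC TAT GCA ATA AGA GGT GAG — no ATG→stop ORF.
ORFs ≥ 6 nucleotides: frame 1 7–15 (9 nucleotides). Count = 1.

1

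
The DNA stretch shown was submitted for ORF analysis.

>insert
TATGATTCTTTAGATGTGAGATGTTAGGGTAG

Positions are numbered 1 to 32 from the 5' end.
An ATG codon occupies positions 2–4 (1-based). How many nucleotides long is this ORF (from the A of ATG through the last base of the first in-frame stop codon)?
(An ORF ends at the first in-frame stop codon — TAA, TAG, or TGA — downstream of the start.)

Codons from position 2: ATG (2–4), ATT (5–7), CTT (8–10), TAG (11–13).
TAG is the first in-frame stop; ORF spans 2–13, 12 nucleotides.

12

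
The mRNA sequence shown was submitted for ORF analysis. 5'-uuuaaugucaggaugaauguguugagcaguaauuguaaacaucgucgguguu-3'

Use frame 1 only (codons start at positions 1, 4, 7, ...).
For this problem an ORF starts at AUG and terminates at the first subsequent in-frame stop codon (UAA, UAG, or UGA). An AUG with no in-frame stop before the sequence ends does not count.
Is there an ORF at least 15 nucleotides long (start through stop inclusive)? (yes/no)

Frame 1: UUU AAU GUC AGG AUG AAU GUG UUG AGC AGU AAU UGU AAA CAU CGU CGG UGU — no AUG→stop ORF.
Largest ORF found is 0 nucleotides < 15, so no.

no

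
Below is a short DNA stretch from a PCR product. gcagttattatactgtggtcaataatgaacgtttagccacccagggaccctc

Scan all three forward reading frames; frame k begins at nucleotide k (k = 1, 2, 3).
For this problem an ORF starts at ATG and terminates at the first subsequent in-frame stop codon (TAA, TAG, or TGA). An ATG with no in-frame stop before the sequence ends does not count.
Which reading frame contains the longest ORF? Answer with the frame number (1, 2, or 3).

1

Frame 1: GCA GTT ATT ATA CTG TGG TCA ATA ATG AAC GTT TAG CCA CCC AGG GAC CCT — ATG at 25, stop TAG at 34 → 12 nt.
Frame 2: CAG TTA TTA TAC TGT GGT CAA TAA TGA ACG TTT AGC CAC CCA GGG ACC CTC — no ATG→stop ORF.
Frame 3: AGT TAT TAT ACT GTG GTC AAT AAT GAA CGT TTA GCC ACC CAG GGA CCC — no ATG→stop ORF.
Longest ORF is 12 nt in frame 1 (positions 25–36).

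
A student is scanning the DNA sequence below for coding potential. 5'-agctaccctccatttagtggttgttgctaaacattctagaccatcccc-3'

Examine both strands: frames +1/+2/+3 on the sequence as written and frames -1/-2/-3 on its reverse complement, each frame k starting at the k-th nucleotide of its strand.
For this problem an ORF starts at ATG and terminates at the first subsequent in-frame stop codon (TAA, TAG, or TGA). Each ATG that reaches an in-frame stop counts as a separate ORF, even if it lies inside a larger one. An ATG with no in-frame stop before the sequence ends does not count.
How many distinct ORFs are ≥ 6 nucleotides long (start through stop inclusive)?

2

Reverse complement (5'→3'): GGGGATGGTCTAGAATGTTTAGCAACAACCACTAAATGGAGGGTAGCT
Frame +1: AGC TAC CCT CCA TTT AGT GGT TGT TGC TAA ACA TTC TAG ACC ATC CCC — no ATG→stop ORF.
Frame +2: GCT ACC CTC CAT TTA GTG GTT GTT GCT AAA CAT TCT AGA CCA TCC — no ATG→stop ORF.
Frame +3: CTA CCC TCC ATT TAG TGG TTG TTG CTA AAC ATT CTA GAC CAT CCC — no ATG→stop ORF.
Frame -1: GGG GAT GGT CTA GAA TGT TTA GCA ACA ACC ACT AAA TGG AGG GTA GCT — no ATG→stop ORF.
Frame -2: GGG ATG GTC TAG AAT GTT TAG CAA CAA CCA CTA AAT GGA GGG TAG — ATG at 5, stop TAG at 11 → 9 nt.
Frame -3: GGA TGG TCT AGA ATG TTT AGC AAC AAC CAC TAA ATG GAG GGT AGC — ATG at 15, stop TAA at 33 → 21 nt.
ORFs ≥ 6 nucleotides: frame -2 5–13 (9 nucleotides), frame -3 15–35 (21 nucleotides). Count = 2.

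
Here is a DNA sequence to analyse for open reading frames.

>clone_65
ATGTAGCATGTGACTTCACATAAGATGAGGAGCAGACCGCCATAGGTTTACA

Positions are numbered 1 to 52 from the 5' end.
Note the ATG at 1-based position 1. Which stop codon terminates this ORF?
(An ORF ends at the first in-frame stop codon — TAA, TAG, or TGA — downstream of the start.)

Codons from position 1: ATG (1–3), TAG (4–6).
The first in-frame stop codon is TAG.

TAG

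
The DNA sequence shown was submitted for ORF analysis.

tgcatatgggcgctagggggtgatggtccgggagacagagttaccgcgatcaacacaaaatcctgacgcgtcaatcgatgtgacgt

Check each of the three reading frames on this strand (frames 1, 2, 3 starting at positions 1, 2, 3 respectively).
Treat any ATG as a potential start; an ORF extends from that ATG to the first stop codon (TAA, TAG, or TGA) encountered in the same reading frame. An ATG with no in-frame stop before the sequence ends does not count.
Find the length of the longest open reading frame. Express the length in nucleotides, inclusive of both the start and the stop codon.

18

Frame 1: TGC ATA TGG GCG CTA GGG GGT GAT GGT CCG GGA GAC AGA GTT ACC GCG ATC AAC ACA AAA TCC TGA CGC GTC AAT CGA TGT GAC — no ATG→stop ORF.
Frame 2: GCA TAT GGG CGC TAG GGG GTG ATG GTC CGG GAG ACA GAG TTA CCG CGA TCA ACA CAA AAT CCT GAC GCG TCA ATC GAT GTG ACG — no ATG→stop ORF.
Frame 3: CAT ATG GGC GCT AGG GGG TGA TGG TCC GGG AGA CAG AGT TAC CGC GAT CAA CAC AAA ATC CTG ACG CGT CAA TCG ATG TGA CGT — ATG at 6, stop TGA at 21 → 18 nt; ATG at 78, stop TGA at 81 → 6 nt.
Longest: frame 3, positions 6–23, 18 nt = 6 codons = 5 aa. → 18 nucleotides.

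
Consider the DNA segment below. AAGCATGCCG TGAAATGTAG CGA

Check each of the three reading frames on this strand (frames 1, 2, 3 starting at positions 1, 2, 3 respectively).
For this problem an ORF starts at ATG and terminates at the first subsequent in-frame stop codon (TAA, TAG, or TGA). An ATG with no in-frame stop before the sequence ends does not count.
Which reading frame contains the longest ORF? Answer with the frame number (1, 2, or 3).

2

Frame 1: AAG CAT GCC GTG AAA TGT AGC — no ATG→stop ORF.
Frame 2: AGC ATG CCG TGA AAT GTA GCG — ATG at 5, stop TGA at 11 → 9 nt.
Frame 3: GCA TGC CGT GAA ATG TAG CGA — ATG at 15, stop TAG at 18 → 6 nt.
Longest ORF is 9 nt in frame 2 (positions 5–13).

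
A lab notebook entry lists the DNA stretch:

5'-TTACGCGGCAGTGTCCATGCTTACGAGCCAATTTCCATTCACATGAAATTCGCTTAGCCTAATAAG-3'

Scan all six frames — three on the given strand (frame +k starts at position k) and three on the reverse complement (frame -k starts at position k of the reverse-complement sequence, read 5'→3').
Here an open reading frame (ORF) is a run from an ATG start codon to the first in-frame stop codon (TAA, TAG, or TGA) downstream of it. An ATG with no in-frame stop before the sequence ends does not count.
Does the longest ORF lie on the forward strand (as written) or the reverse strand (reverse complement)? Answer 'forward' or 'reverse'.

Reverse complement (5'→3'): CTTATTAGGCTAAGCGAATTTCATGTGAATGGAAATTGGCTCGTAAGCATGGACACTGCCGCGTAA
Frame +1: TTA CGC GGC AGT GTC CAT GCT TAC GAG CCA ATT TCC ATT CAC ATG AAA TTC GCT TAG CCT AAT AAG — ATG at 43, stop TAG at 55 → 15 nt.
Frame +2: TAC GCG GCA GTG TCC ATG CTT ACG AGC CAA TTT CCA TTC ACA TGA AAT TCG CTT AGC CTA ATA — ATG at 17, stop TGA at 44 → 30 nt.
Frame +3: ACG CGG CAG TGT CCA TGC TTA CGA GCC AAT TTC CAT TCA CAT GAA ATT CGC TTA GCC TAA TAA — no ATG→stop ORF.
Frame -1: CTT ATT AGG CTA AGC GAA TTT CAT GTG AAT GGA AAT TGG CTC GTA AGC ATG GAC ACT GCC GCG TAA — ATG at 49, stop TAA at 64 → 18 nt.
Frame -2: TTA TTA GGC TAA GCG AAT TTC ATG TGA ATG GAA ATT GGC TCG TAA GCA TGG ACA CTG CCG CGT — ATG at 23, stop TGA at 26 → 6 nt; ATG at 29, stop TAA at 44 → 18 nt.
Frame -3: TAT TAG GCT AAG CGA ATT TCA TGT GAA TGG AAA TTG GCT CGT AAG CAT GGA CAC TGC CGC GTA — no ATG→stop ORF.
Forward-strand max 30 nt; reverse-strand max 18 nt. The forward strand has the longer ORF.

forward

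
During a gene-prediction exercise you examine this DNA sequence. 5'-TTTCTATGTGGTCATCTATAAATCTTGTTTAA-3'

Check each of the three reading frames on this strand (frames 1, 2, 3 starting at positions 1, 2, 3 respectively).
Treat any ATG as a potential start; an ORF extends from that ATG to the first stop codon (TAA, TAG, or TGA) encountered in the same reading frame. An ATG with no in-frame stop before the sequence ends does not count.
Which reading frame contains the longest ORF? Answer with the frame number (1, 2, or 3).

3

Frame 1: TTT CTA TGT GGT CAT CTA TAA ATC TTG TTT — no ATG→stop ORF.
Frame 2: TTC TAT GTG GTC ATC TAT AAA TCT TGT TTA — no ATG→stop ORF.
Frame 3: TCT ATG TGG TCA TCT ATA AAT CTT GTT TAA — ATG at 6, stop TAA at 30 → 27 nt.
Longest ORF is 27 nt in frame 3 (positions 6–32).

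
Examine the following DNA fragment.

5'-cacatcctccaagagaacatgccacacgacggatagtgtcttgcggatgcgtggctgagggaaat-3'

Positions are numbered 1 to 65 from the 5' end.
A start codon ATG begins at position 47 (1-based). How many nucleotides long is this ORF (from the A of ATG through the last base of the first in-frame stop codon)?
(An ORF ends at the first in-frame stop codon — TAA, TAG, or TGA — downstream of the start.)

Codons from position 47: ATG (47–49), CGT (50–52), GGC (53–55), TGA (56–58).
TGA is the first in-frame stop; ORF spans 47–58, 12 nucleotides.

12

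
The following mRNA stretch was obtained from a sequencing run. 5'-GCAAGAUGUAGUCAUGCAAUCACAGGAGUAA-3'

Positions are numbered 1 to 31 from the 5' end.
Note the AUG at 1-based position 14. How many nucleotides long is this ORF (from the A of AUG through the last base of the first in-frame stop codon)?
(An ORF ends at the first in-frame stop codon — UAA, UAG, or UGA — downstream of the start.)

18

Codons from position 14: AUG (14–16), CAA (17–19), UCA (20–22), CAG (23–25), GAG (26–28), UAA (29–31).
UAA is the first in-frame stop; ORF spans 14–31, 18 nucleotides.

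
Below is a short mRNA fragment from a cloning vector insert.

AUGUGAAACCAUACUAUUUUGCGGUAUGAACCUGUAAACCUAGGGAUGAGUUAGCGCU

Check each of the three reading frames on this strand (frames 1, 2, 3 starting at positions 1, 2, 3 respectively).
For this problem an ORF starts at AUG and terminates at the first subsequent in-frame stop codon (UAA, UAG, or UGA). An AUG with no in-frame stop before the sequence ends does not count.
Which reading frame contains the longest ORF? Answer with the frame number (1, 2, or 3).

2

Frame 1: AUG UGA AAC CAU ACU AUU UUG CGG UAU GAA CCU GUA AAC CUA GGG AUG AGU UAG CGC — AUG at 1, stop UGA at 4 → 6 nt; AUG at 46, stop UAG at 52 → 9 nt.
Frame 2: UGU GAA ACC AUA CUA UUU UGC GGU AUG AAC CUG UAA ACC UAG GGA UGA GUU AGC GCU — AUG at 26, stop UAA at 35 → 12 nt.
Frame 3: GUG AAA CCA UAC UAU UUU GCG GUA UGA ACC UGU AAA CCU AGG GAU GAG UUA GCG — no AUG→stop ORF.
Longest ORF is 12 nt in frame 2 (positions 26–37).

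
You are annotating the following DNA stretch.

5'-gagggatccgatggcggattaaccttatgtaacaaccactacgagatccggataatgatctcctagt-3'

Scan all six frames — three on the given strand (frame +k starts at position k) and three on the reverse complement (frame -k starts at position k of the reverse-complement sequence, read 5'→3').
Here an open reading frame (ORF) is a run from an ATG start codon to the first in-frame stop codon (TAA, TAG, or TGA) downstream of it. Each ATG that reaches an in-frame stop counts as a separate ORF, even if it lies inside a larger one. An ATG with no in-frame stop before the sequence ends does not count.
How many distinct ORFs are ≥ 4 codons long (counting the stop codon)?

2

Reverse complement (5'→3'): ACTAGGAGATCATTATCCGGATCTCGTAGTGGTTGTTACATAAGGTTAATCCGCCATCGGATCCCTC
Frame +1: GAG GGA TCC GAT GGC GGA TTA ACC TTA TGT AAC AAC CAC TAC GAG ATC CGG ATA ATG ATC TCC TAG — ATG at 55, stop TAG at 64 → 12 nt.
Frame +2: AGG GAT CCG ATG GCG GAT TAA CCT TAT GTA ACA ACC ACT ACG AGA TCC GGA TAA TGA TCT CCT AGT — ATG at 11, stop TAA at 20 → 12 nt.
Frame +3: GGG ATC CGA TGG CGG ATT AAC CTT ATG TAA CAA CCA CTA CGA GAT CCG GAT AAT GAT CTC CTA — ATG at 27, stop TAA at 30 → 6 nt.
Frame -1: ACT AGG AGA TCA TTA TCC GGA TCT CGT AGT GGT TGT TAC ATA AGG TTA ATC CGC CAT CGG ATC CCT — no ATG→stop ORF.
Frame -2: CTA GGA GAT CAT TAT CCG GAT CTC GTA GTG GTT GTT ACA TAA GGT TAA TCC GCC ATC GGA TCC CTC — no ATG→stop ORF.
Frame -3: TAG GAG ATC ATT ATC CGG ATC TCG TAG TGG TTG TTA CAT AAG GTT AAT CCG CCA TCG GAT CCC — no ATG→stop ORF.
ORFs ≥ 4 codons: frame +1 55–66 (4 codons), frame +2 11–22 (4 codons). Count = 2.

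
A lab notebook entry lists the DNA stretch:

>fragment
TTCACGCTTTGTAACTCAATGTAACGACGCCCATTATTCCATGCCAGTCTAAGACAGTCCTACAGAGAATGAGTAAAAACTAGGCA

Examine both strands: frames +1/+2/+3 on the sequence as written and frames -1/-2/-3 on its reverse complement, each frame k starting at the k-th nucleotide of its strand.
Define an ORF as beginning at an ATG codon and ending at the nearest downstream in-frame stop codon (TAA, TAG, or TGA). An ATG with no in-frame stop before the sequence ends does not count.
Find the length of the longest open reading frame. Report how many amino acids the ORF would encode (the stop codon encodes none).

Reverse complement (5'→3'): TGCCTAGTTTTTACTCATTCTCTGTAGGACTGTCTTAGACTGGCATGGAATAATGGGCGTCGTTACATTGAGTTACAAAGCGTGAA
Frame +1: TTC ACG CTT TGT AAC TCA ATG TAA CGA CGC CCA TTA TTC CAT GCC AGT CTA AGA CAG TCC TAC AGA GAA TGA GTA AAA ACT AGG — ATG at 19, stop TAA at 22 → 6 nt.
Frame +2: TCA CGC TTT GTA ACT CAA TGT AAC GAC GCC CAT TAT TCC ATG CCA GTC TAA GAC AGT CCT ACA GAG AAT GAG TAA AAA CTA GGC — ATG at 41, stop TAA at 50 → 12 nt.
Frame +3: CAC GCT TTG TAA CTC AAT GTA ACG ACG CCC ATT ATT CCA TGC CAG TCT AAG ACA GTC CTA CAG AGA ATG AGT AAA AAC TAG GCA — ATG at 69, stop TAG at 81 → 15 nt.
Frame -1: TGC CTA GTT TTT ACT CAT TCT CTG TAG GAC TGT CTT AGA CTG GCA TGG AAT AAT GGG CGT CGT TAC ATT GAG TTA CAA AGC GTG — no ATG→stop ORF.
Frame -2: GCC TAG TTT TTA CTC ATT CTC TGT AGG ACT GTC TTA GAC TGG CAT GGA ATA ATG GGC GTC GTT ACA TTG AGT TAC AAA GCG TGA — ATG at 53, stop TGA at 83 → 33 nt.
Frame -3: CCT AGT TTT TAC TCA TTC TCT GTA GGA CTG TCT TAG ACT GGC ATG GAA TAA TGG GCG TCG TTA CAT TGA GTT ACA AAG CGT GAA — ATG at 45, stop TAA at 51 → 9 nt.
Longest: frame -2, positions 53–85, 33 nt = 11 codons = 10 aa. → 10 amino acids.

10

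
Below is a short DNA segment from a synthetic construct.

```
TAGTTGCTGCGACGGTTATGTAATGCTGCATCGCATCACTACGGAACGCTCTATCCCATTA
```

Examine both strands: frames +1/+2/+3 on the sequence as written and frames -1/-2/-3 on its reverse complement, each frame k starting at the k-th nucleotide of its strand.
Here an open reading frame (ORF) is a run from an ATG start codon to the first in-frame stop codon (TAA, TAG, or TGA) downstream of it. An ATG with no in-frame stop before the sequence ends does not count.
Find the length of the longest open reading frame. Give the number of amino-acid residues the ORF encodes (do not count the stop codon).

Reverse complement (5'→3'): TAATGGGATAGAGCGTTCCGTAGTGATGCGATGCAGCATTACATAACCGTCGCAGCAACTA
Frame +1: TAG TTG CTG CGA CGG TTA TGT AAT GCT GCA TCG CAT CAC TAC GGA ACG CTC TAT CCC ATT — no ATG→stop ORF.
Frame +2: AGT TGC TGC GAC GGT TAT GTA ATG CTG CAT CGC ATC ACT ACG GAA CGC TCT ATC CCA TTA — no ATG→stop ORF.
Frame +3: GTT GCT GCG ACG GTT ATG TAA TGC TGC ATC GCA TCA CTA CGG AAC GCT CTA TCC CAT — ATG at 18, stop TAA at 21 → 6 nt.
Frame -1: TAA TGG GAT AGA GCG TTC CGT AGT GAT GCG ATG CAG CAT TAC ATA ACC GTC GCA GCA ACT — no ATG→stop ORF.
Frame -2: AAT GGG ATA GAG CGT TCC GTA GTG ATG CGA TGC AGC ATT ACA TAA CCG TCG CAG CAA CTA — ATG at 26, stop TAA at 44 → 21 nt.
Frame -3: ATG GGA TAG AGC GTT CCG TAG TGA TGC GAT GCA GCA TTA CAT AAC CGT CGC AGC AAC — ATG at 3, stop TAG at 9 → 9 nt.
Longest: frame -2, positions 26–46, 21 nt = 7 codons = 6 aa. → 6 amino acids.

6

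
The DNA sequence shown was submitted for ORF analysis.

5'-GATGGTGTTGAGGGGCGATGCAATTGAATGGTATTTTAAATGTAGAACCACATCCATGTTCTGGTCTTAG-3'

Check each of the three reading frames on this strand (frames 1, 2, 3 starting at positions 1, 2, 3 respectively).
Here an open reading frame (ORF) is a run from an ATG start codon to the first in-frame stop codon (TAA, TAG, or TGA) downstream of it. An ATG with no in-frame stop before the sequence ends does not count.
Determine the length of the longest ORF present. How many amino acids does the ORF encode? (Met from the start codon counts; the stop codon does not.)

22

Frame 1: GAT GGT GTT GAG GGG CGA TGC AAT TGA ATG GTA TTT TAA ATG TAG AAC CAC ATC CAT GTT CTG GTC TTA — ATG at 28, stop TAA at 37 → 12 nt; ATG at 40, stop TAG at 43 → 6 nt.
Frame 2: ATG GTG TTG AGG GGC GAT GCA ATT GAA TGG TAT TTT AAA TGT AGA ACC ACA TCC ATG TTC TGG TCT TAG — ATG at 2, stop TAG at 68 → 69 nt; ATG at 56, stop TAG at 68 → 15 nt.
Frame 3: TGG TGT TGA GGG GCG ATG CAA TTG AAT GGT ATT TTA AAT GTA GAA CCA CAT CCA TGT TCT GGT CTT — no ATG→stop ORF.
Longest: frame 2, positions 2–70, 69 nt = 23 codons = 22 aa. → 22 amino acids.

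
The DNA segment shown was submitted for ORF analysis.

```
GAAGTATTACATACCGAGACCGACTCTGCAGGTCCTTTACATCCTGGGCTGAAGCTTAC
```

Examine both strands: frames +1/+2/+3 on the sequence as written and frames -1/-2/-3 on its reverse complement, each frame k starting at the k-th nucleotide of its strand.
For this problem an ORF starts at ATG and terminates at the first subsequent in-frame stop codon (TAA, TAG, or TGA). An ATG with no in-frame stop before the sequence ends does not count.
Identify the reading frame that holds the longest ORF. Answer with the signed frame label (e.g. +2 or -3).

Reverse complement (5'→3'): GTAAGCTTCAGCCCAGGATGTAAAGGACCTGCAGAGTCGGTCTCGGTATGTAATACTTC
Frame +1: GAA GTA TTA CAT ACC GAG ACC GAC TCT GCA GGT CCT TTA CAT CCT GGG CTG AAG CTT — no ATG→stop ORF.
Frame +2: AAG TAT TAC ATA CCG AGA CCG ACT CTG CAG GTC CTT TAC ATC CTG GGC TGA AGC TTA — no ATG→stop ORF.
Frame +3: AGT ATT ACA TAC CGA GAC CGA CTC TGC AGG TCC TTT ACA TCC TGG GCT GAA GCT TAC — no ATG→stop ORF.
Frame -1: GTA AGC TTC AGC CCA GGA TGT AAA GGA CCT GCA GAG TCG GTC TCG GTA TGT AAT ACT — no ATG→stop ORF.
Frame -2: TAA GCT TCA GCC CAG GAT GTA AAG GAC CTG CAG AGT CGG TCT CGG TAT GTA ATA CTT — no ATG→stop ORF.
Frame -3: AAG CTT CAG CCC AGG ATG TAA AGG ACC TGC AGA GTC GGT CTC GGT ATG TAA TAC TTC — ATG at 18, stop TAA at 21 → 6 nt; ATG at 48, stop TAA at 51 → 6 nt.
Longest ORF is 6 nt in frame -3 (positions 18–23).

-3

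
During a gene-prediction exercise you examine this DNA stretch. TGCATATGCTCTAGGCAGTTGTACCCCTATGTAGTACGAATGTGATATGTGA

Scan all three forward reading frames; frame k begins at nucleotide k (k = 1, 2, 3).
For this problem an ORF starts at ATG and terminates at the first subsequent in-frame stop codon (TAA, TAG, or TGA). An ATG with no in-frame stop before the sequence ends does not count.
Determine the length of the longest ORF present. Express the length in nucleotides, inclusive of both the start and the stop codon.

Frame 1: TGC ATA TGC TCT AGG CAG TTG TAC CCC TAT GTA GTA CGA ATG TGA TAT GTG — ATG at 40, stop TGA at 43 → 6 nt.
Frame 2: GCA TAT GCT CTA GGC AGT TGT ACC CCT ATG TAG TAC GAA TGT GAT ATG TGA — ATG at 29, stop TAG at 32 → 6 nt; ATG at 47, stop TGA at 50 → 6 nt.
Frame 3: CAT ATG CTC TAG GCA GTT GTA CCC CTA TGT AGT ACG AAT GTG ATA TGT — ATG at 6, stop TAG at 12 → 9 nt.
Longest: frame 3, positions 6–14, 9 nt = 3 codons = 2 aa. → 9 nucleotides.

9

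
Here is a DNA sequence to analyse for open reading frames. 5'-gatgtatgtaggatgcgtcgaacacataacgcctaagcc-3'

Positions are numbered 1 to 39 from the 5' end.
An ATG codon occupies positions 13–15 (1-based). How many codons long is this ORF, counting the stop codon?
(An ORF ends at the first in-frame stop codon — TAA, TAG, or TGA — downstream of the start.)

8

Codons from position 13: ATG (13–15), CGT (16–18), CGA (19–21), ACA (22–24), CAT (25–27), AAC (28–30), GCC (31–33), TAA (34–36).
TAA is the first in-frame stop; that's 8 codons including the stop.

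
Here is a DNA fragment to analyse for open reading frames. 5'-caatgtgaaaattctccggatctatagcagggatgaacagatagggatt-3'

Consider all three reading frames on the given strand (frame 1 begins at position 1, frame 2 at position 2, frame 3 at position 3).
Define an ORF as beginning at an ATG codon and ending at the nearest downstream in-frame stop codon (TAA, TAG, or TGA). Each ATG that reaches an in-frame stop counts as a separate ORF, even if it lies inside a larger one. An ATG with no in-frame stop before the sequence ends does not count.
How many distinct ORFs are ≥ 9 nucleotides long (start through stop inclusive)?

Frame 1: CAA TGT GAA AAT TCT CCG GAT CTA TAG CAG GGA TGA ACA GAT AGG GAT — no ATG→stop ORF.
Frame 2: AAT GTG AAA ATT CTC CGG ATC TAT AGC AGG GAT GAA CAG ATA GGG ATT — no ATG→stop ORF.
Frame 3: ATG TGA AAA TTC TCC GGA TCT ATA GCA GGG ATG AAC AGA TAG GGA — ATG at 3, stop TGA at 6 → 6 nt; ATG at 33, stop TAG at 42 → 12 nt.
ORFs ≥ 9 nucleotides: frame 3 33–44 (12 nucleotides). Count = 1.

1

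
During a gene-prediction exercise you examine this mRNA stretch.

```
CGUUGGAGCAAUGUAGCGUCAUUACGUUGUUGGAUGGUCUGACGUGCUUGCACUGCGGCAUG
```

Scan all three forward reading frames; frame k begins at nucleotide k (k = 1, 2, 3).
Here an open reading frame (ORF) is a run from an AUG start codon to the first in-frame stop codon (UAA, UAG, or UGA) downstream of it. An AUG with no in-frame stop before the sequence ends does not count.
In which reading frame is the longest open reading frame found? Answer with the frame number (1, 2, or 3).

Frame 1: CGU UGG AGC AAU GUA GCG UCA UUA CGU UGU UGG AUG GUC UGA CGU GCU UGC ACU GCG GCA — AUG at 34, stop UGA at 40 → 9 nt.
Frame 2: GUU GGA GCA AUG UAG CGU CAU UAC GUU GUU GGA UGG UCU GAC GUG CUU GCA CUG CGG CAU — AUG at 11, stop UAG at 14 → 6 nt.
Frame 3: UUG GAG CAA UGU AGC GUC AUU ACG UUG UUG GAU GGU CUG ACG UGC UUG CAC UGC GGC AUG — no AUG→stop ORF.
Longest ORF is 9 nt in frame 1 (positions 34–42).

1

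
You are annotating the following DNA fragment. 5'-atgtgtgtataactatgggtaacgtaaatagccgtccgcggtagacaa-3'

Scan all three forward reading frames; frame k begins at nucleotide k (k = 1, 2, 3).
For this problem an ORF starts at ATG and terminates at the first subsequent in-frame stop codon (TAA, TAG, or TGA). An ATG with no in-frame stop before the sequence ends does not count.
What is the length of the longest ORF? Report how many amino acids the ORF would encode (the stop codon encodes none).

Frame 1: ATG TGT GTA TAA CTA TGG GTA ACG TAA ATA GCC GTC CGC GGT AGA CAA — ATG at 1, stop TAA at 10 → 12 nt.
Frame 2: TGT GTG TAT AAC TAT GGG TAA CGT AAA TAG CCG TCC GCG GTA GAC — no ATG→stop ORF.
Frame 3: GTG TGT ATA ACT ATG GGT AAC GTA AAT AGC CGT CCG CGG TAG ACA — ATG at 15, stop TAG at 42 → 30 nt.
Longest: frame 3, positions 15–44, 30 nt = 10 codons = 9 aa. → 9 amino acids.

9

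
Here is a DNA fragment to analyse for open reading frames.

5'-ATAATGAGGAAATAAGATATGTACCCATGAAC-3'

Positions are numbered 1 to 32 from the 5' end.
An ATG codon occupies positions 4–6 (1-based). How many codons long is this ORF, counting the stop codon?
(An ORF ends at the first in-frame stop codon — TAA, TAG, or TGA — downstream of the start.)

Codons from position 4: ATG (4–6), AGG (7–9), AAA (10–12), TAA (13–15).
TAA is the first in-frame stop; that's 4 codons including the stop.

4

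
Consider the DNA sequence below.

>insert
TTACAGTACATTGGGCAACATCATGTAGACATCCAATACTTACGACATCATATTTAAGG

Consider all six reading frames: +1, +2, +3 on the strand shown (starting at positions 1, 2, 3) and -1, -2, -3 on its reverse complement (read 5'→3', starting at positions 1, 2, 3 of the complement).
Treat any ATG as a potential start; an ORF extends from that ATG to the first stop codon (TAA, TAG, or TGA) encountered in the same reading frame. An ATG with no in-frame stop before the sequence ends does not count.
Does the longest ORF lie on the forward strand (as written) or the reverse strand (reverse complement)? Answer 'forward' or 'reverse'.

reverse

Reverse complement (5'→3'): CCTTAAATATGATGTCGTAAGTATTGGATGTCTACATGATGTTGCCCAATGTACTGTAA
Frame +1: TTA CAG TAC ATT GGG CAA CAT CAT GTA GAC ATC CAA TAC TTA CGA CAT CAT ATT TAA — no ATG→stop ORF.
Frame +2: TAC AGT ACA TTG GGC AAC ATC ATG TAG ACA TCC AAT ACT TAC GAC ATC ATA TTT AAG — ATG at 23, stop TAG at 26 → 6 nt.
Frame +3: ACA GTA CAT TGG GCA ACA TCA TGT AGA CAT CCA ATA CTT ACG ACA TCA TAT TTA AGG — no ATG→stop ORF.
Frame -1: CCT TAA ATA TGA TGT CGT AAG TAT TGG ATG TCT ACA TGA TGT TGC CCA ATG TAC TGT — ATG at 28, stop TGA at 37 → 12 nt.
Frame -2: CTT AAA TAT GAT GTC GTA AGT ATT GGA TGT CTA CAT GAT GTT GCC CAA TGT ACT GTA — no ATG→stop ORF.
Frame -3: TTA AAT ATG ATG TCG TAA GTA TTG GAT GTC TAC ATG ATG TTG CCC AAT GTA CTG TAA — ATG at 9, stop TAA at 18 → 12 nt; ATG at 12, stop TAA at 18 → 9 nt; ATG at 36, stop TAA at 57 → 24 nt; ATG at 39, stop TAA at 57 → 21 nt.
Forward-strand max 6 nt; reverse-strand max 24 nt. The reverse strand has the longer ORF.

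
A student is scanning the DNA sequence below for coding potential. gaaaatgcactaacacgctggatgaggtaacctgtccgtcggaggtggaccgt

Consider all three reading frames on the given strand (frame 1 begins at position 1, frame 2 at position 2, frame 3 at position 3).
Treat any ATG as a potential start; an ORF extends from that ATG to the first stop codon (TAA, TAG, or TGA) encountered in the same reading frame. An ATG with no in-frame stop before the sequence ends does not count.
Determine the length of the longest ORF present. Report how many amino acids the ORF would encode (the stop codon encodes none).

2

Frame 1: GAA AAT GCA CTA ACA CGC TGG ATG AGG TAA CCT GTC CGT CGG AGG TGG ACC — ATG at 22, stop TAA at 28 → 9 nt.
Frame 2: AAA ATG CAC TAA CAC GCT GGA TGA GGT AAC CTG TCC GTC GGA GGT GGA CCG — ATG at 5, stop TAA at 11 → 9 nt.
Frame 3: AAA TGC ACT AAC ACG CTG GAT GAG GTA ACC TGT CCG TCG GAG GTG GAC CGT — no ATG→stop ORF.
Longest: frame 1, positions 22–30, 9 nt = 3 codons = 2 aa. → 2 amino acids.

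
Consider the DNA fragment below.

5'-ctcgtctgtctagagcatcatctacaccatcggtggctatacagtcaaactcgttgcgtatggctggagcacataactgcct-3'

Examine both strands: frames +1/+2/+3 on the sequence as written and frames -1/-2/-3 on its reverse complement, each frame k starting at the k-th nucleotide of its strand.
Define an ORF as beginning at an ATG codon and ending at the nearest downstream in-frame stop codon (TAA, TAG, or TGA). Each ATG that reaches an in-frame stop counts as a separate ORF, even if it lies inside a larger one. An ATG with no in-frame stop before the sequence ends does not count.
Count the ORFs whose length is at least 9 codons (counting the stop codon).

1

Reverse complement (5'→3'): AGGCAGTTATGTGCTCCAGCCATACGCAACGAGTTTGACTGTATAGCCACCGATGGTGTAGATGATGCTCTAGACAGACGAG
Frame +1: CTC GTC TGT CTA GAG CAT CAT CTA CAC CAT CGG TGG CTA TAC AGT CAA ACT CGT TGC GTA TGG CTG GAG CAC ATA ACT GCC — no ATG→stop ORF.
Frame +2: TCG TCT GTC TAG AGC ATC ATC TAC ACC ATC GGT GGC TAT ACA GTC AAA CTC GTT GCG TAT GGC TGG AGC ACA TAA CTG CCT — no ATG→stop ORF.
Frame +3: CGT CTG TCT AGA GCA TCA TCT ACA CCA TCG GTG GCT ATA CAG TCA AAC TCG TTG CGT ATG GCT GGA GCA CAT AAC TGC — no ATG→stop ORF.
Frame -1: AGG CAG TTA TGT GCT CCA GCC ATA CGC AAC GAG TTT GAC TGT ATA GCC ACC GAT GGT GTA GAT GAT GCT CTA GAC AGA CGA — no ATG→stop ORF.
Frame -2: GGC AGT TAT GTG CTC CAG CCA TAC GCA ACG AGT TTG ACT GTA TAG CCA CCG ATG GTG TAG ATG ATG CTC TAG ACA GAC GAG — ATG at 53, stop TAG at 59 → 9 nt; ATG at 62, stop TAG at 71 → 12 nt; ATG at 65, stop TAG at 71 → 9 nt.
Frame -3: GCA GTT ATG TGC TCC AGC CAT ACG CAA CGA GTT TGA CTG TAT AGC CAC CGA TGG TGT AGA TGA TGC TCT AGA CAG ACG — ATG at 9, stop TGA at 36 → 30 nt.
ORFs ≥ 9 codons: frame -3 9–38 (10 codons). Count = 1.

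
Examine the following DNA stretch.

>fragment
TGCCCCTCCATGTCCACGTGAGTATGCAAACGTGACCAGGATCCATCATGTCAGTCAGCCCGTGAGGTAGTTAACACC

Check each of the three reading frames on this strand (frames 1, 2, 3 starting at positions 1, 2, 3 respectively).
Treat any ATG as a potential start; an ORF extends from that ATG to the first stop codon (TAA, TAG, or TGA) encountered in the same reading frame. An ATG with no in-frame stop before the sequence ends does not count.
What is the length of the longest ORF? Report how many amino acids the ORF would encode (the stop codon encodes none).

5

Frame 1: TGC CCC TCC ATG TCC ACG TGA GTA TGC AAA CGT GAC CAG GAT CCA TCA TGT CAG TCA GCC CGT GAG GTA GTT AAC ACC — ATG at 10, stop TGA at 19 → 12 nt.
Frame 2: GCC CCT CCA TGT CCA CGT GAG TAT GCA AAC GTG ACC AGG ATC CAT CAT GTC AGT CAG CCC GTG AGG TAG TTA ACA — no ATG→stop ORF.
Frame 3: CCC CTC CAT GTC CAC GTG AGT ATG CAA ACG TGA CCA GGA TCC ATC ATG TCA GTC AGC CCG TGA GGT AGT TAA CAC — ATG at 24, stop TGA at 33 → 12 nt; ATG at 48, stop TGA at 63 → 18 nt.
Longest: frame 3, positions 48–65, 18 nt = 6 codons = 5 aa. → 5 amino acids.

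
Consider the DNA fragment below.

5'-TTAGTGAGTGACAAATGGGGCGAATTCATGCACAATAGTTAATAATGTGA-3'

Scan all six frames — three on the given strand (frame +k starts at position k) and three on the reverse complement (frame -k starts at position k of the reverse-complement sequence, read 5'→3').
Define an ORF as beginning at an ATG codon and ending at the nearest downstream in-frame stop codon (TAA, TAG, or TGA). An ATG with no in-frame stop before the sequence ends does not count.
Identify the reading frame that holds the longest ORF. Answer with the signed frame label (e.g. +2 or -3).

+3

Reverse complement (5'→3'): TCACATTATTAACTATTGTGCATGAATTCGCCCCATTTGTCACTCACTAA
Frame +1: TTA GTG AGT GAC AAA TGG GGC GAA TTC ATG CAC AAT AGT TAA TAA TGT — ATG at 28, stop TAA at 40 → 15 nt.
Frame +2: TAG TGA GTG ACA AAT GGG GCG AAT TCA TGC ACA ATA GTT AAT AAT GTG — no ATG→stop ORF.
Frame +3: AGT GAG TGA CAA ATG GGG CGA ATT CAT GCA CAA TAG TTA ATA ATG TGA — ATG at 15, stop TAG at 36 → 24 nt; ATG at 45, stop TGA at 48 → 6 nt.
Frame -1: TCA CAT TAT TAA CTA TTG TGC ATG AAT TCG CCC CAT TTG TCA CTC ACT — no ATG→stop ORF.
Frame -2: CAC ATT ATT AAC TAT TGT GCA TGA ATT CGC CCC ATT TGT CAC TCA CTA — no ATG→stop ORF.
Frame -3: ACA TTA TTA ACT ATT GTG CAT GAA TTC GCC CCA TTT GTC ACT CAC TAA — no ATG→stop ORF.
Longest ORF is 24 nt in frame +3 (positions 15–38).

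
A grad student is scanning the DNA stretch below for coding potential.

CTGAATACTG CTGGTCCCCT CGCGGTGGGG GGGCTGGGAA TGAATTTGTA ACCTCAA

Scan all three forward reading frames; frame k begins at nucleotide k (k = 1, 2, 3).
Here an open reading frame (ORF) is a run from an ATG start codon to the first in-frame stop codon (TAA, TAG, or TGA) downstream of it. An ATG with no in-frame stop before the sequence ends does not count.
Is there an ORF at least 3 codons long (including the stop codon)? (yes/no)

Frame 1: CTG AAT ACT GCT GGT CCC CTC GCG GTG GGG GGG CTG GGA ATG AAT TTG TAA CCT CAA — ATG at 40, stop TAA at 49 → 12 nt.
Frame 2: TGA ATA CTG CTG GTC CCC TCG CGG TGG GGG GGC TGG GAA TGA ATT TGT AAC CTC — no ATG→stop ORF.
Frame 3: GAA TAC TGC TGG TCC CCT CGC GGT GGG GGG GCT GGG AAT GAA TTT GTA ACC TCA — no ATG→stop ORF.
Frame 1 has an ORF of 4 codons (positions 40–51) ≥ 3, so yes.

yes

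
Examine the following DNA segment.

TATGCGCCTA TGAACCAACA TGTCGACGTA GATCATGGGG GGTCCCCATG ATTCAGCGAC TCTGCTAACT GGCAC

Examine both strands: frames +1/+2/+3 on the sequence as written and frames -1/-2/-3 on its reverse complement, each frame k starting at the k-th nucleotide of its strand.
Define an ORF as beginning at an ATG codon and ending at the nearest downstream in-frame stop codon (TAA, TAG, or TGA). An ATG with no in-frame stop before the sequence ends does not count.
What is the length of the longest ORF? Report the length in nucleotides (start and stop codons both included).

Reverse complement (5'→3'): GTGCCAGTTAGCAGAGTCGCTGAATCATGGGGACCCCCCATGATCTACGTCGACATGTTGGTTCATAGGCGCATA
Frame +1: TAT GCG CCT ATG AAC CAA CAT GTC GAC GTA GAT CAT GGG GGG TCC CCA TGA TTC AGC GAC TCT GCT AAC TGG CAC — ATG at 10, stop TGA at 49 → 42 nt.
Frame +2: ATG CGC CTA TGA ACC AAC ATG TCG ACG TAG ATC ATG GGG GGT CCC CAT GAT TCA GCG ACT CTG CTA ACT GGC — ATG at 2, stop TGA at 11 → 12 nt; ATG at 20, stop TAG at 29 → 12 nt.
Frame +3: TGC GCC TAT GAA CCA ACA TGT CGA CGT AGA TCA TGG GGG GTC CCC ATG ATT CAG CGA CTC TGC TAA CTG GCA — ATG at 48, stop TAA at 66 → 21 nt.
Frame -1: GTG CCA GTT AGC AGA GTC GCT GAA TCA TGG GGA CCC CCC ATG ATC TAC GTC GAC ATG TTG GTT CAT AGG CGC ATA — no ATG→stop ORF.
Frame -2: TGC CAG TTA GCA GAG TCG CTG AAT CAT GGG GAC CCC CCA TGA TCT ACG TCG ACA TGT TGG TTC ATA GGC GCA — no ATG→stop ORF.
Frame -3: GCC AGT TAG CAG AGT CGC TGA ATC ATG GGG ACC CCC CAT GAT CTA CGT CGA CAT GTT GGT TCA TAG GCG CAT — ATG at 27, stop TAG at 66 → 42 nt.
Longest: frame +1, positions 10–51, 42 nt = 14 codons = 13 aa. → 42 nucleotides.

42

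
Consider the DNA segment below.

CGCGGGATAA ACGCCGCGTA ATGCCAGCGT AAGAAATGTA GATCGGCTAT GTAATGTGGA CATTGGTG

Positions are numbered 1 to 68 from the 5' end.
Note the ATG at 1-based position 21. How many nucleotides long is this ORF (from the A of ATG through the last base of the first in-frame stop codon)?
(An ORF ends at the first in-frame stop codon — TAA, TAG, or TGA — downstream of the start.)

12

Codons from position 21: ATG (21–23), CCA (24–26), GCG (27–29), TAA (30–32).
TAA is the first in-frame stop; ORF spans 21–32, 12 nucleotides.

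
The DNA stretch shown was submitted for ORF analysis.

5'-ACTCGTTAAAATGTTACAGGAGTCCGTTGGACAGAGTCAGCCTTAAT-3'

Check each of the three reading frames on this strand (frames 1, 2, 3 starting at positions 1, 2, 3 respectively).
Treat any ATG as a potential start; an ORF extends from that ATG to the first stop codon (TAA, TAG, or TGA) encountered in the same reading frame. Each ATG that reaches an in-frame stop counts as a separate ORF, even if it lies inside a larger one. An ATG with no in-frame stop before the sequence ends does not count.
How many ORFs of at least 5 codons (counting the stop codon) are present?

1

Frame 1: ACT CGT TAA AAT GTT ACA GGA GTC CGT TGG ACA GAG TCA GCC TTA — no ATG→stop ORF.
Frame 2: CTC GTT AAA ATG TTA CAG GAG TCC GTT GGA CAG AGT CAG CCT TAA — ATG at 11, stop TAA at 44 → 36 nt.
Frame 3: TCG TTA AAA TGT TAC AGG AGT CCG TTG GAC AGA GTC AGC CTT AAT — no ATG→stop ORF.
ORFs ≥ 5 codons: frame 2 11–46 (12 codons). Count = 1.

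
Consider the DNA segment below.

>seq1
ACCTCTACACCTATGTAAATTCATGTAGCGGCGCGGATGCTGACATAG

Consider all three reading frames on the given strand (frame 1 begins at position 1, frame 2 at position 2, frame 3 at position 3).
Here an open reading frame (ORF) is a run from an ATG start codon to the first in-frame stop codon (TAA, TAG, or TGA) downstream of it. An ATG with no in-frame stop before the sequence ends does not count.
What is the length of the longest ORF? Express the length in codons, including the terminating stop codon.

4

Frame 1: ACC TCT ACA CCT ATG TAA ATT CAT GTA GCG GCG CGG ATG CTG ACA TAG — ATG at 13, stop TAA at 16 → 6 nt; ATG at 37, stop TAG at 46 → 12 nt.
Frame 2: CCT CTA CAC CTA TGT AAA TTC ATG TAG CGG CGC GGA TGC TGA CAT — ATG at 23, stop TAG at 26 → 6 nt.
Frame 3: CTC TAC ACC TAT GTA AAT TCA TGT AGC GGC GCG GAT GCT GAC ATA — no ATG→stop ORF.
Longest: frame 1, positions 37–48, 12 nt = 4 codons = 3 aa. → 4 codons.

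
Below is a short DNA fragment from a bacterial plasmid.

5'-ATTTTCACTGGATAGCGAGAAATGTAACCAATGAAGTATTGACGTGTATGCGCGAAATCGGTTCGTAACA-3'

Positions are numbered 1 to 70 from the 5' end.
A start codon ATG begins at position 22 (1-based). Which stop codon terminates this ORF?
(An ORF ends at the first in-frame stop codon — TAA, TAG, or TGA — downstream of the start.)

TAA

Codons from position 22: ATG (22–24), TAA (25–27).
The first in-frame stop codon is TAA.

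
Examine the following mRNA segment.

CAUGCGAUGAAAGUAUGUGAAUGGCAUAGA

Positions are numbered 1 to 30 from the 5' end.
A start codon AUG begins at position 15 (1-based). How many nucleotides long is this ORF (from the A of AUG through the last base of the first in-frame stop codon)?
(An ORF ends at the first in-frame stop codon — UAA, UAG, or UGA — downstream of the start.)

Codons from position 15: AUG (15–17), UGA (18–20).
UGA is the first in-frame stop; ORF spans 15–20, 6 nucleotides.

6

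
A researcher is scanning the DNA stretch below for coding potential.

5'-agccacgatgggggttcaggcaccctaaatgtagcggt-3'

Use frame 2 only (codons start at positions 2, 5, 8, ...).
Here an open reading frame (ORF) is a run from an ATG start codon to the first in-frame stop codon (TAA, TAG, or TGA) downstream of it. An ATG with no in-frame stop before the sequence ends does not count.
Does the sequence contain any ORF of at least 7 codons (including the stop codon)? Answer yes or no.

yes

Frame 2: GCC ACG ATG GGG GTT CAG GCA CCC TAA ATG TAG CGG — ATG at 8, stop TAA at 26 → 21 nt; ATG at 29, stop TAG at 32 → 6 nt.
Frame 2 has an ORF of 7 codons (positions 8–28) ≥ 7, so yes.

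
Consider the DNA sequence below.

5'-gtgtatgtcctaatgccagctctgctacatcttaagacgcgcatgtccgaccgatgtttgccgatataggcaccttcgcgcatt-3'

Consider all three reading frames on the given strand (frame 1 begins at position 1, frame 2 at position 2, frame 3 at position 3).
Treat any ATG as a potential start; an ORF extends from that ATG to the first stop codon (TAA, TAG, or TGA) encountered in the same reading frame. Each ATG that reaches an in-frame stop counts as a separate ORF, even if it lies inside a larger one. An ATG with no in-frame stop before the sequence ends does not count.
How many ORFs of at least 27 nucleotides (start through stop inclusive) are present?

2

Frame 1: GTG TAT GTC CTA ATG CCA GCT CTG CTA CAT CTT AAG ACG CGC ATG TCC GAC CGA TGT TTG CCG ATA TAG GCA CCT TCG CGC ATT — ATG at 13, stop TAG at 67 → 57 nt; ATG at 43, stop TAG at 67 → 27 nt.
Frame 2: TGT ATG TCC TAA TGC CAG CTC TGC TAC ATC TTA AGA CGC GCA TGT CCG ACC GAT GTT TGC CGA TAT AGG CAC CTT CGC GCA — ATG at 5, stop TAA at 11 → 9 nt.
Frame 3: GTA TGT CCT AAT GCC AGC TCT GCT ACA TCT TAA GAC GCG CAT GTC CGA CCG ATG TTT GCC GAT ATA GGC ACC TTC GCG CAT — no ATG→stop ORF.
ORFs ≥ 27 nucleotides: frame 1 13–69 (57 nucleotides), frame 1 43–69 (27 nucleotides). Count = 2.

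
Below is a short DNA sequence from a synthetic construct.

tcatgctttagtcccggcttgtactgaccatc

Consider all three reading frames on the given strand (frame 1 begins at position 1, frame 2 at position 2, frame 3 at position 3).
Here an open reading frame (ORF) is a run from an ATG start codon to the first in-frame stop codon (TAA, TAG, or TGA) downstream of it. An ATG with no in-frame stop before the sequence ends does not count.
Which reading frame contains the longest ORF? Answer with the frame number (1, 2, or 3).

3

Frame 1: TCA TGC TTT AGT CCC GGC TTG TAC TGA CCA — no ATG→stop ORF.
Frame 2: CAT GCT TTA GTC CCG GCT TGT ACT GAC CAT — no ATG→stop ORF.
Frame 3: ATG CTT TAG TCC CGG CTT GTA CTG ACC ATC — ATG at 3, stop TAG at 9 → 9 nt.
Longest ORF is 9 nt in frame 3 (positions 3–11).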